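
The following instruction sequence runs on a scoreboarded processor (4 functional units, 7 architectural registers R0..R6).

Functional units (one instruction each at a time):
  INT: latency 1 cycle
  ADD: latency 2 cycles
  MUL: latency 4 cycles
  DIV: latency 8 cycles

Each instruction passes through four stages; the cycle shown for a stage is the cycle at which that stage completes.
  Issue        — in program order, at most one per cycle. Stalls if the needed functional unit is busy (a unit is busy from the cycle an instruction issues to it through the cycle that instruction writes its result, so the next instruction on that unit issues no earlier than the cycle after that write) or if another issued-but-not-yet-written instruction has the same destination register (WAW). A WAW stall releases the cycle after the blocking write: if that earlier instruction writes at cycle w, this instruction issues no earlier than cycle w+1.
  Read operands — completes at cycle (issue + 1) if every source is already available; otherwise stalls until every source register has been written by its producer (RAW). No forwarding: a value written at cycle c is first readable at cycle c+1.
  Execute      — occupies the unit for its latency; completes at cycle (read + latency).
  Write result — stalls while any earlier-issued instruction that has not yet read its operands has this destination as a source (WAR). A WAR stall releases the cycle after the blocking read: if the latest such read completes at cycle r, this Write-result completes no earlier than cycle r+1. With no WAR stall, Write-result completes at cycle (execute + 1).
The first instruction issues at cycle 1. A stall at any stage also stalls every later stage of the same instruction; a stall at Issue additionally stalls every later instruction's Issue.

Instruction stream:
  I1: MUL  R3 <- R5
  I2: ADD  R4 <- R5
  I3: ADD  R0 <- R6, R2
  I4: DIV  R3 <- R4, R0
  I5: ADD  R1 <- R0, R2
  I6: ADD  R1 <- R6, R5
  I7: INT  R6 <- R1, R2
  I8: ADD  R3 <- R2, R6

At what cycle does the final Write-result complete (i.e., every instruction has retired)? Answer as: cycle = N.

cycle 1: I1 issues→MUL
cycle 2: I1 reads | I2 issues→ADD
cycle 3: I2 reads
cycle 5: I2 exec-done
cycle 6: I1 exec-done | I2 writes R4
cycle 7: I1 writes R3 | I3 issues→ADD
cycle 8: I3 reads | I4 issues→DIV
cycle 10: I3 exec-done
cycle 11: I3 writes R0
cycle 12: I4 reads | I5 issues→ADD
cycle 13: I5 reads
cycle 15: I5 exec-done
cycle 16: I5 writes R1
cycle 17: I6 issues→ADD
cycle 18: I6 reads | I7 issues→INT
cycle 20: I4 exec-done | I6 exec-done
cycle 21: I4 writes R3 | I6 writes R1
cycle 22: I7 reads | I8 issues→ADD
cycle 23: I7 exec-done
cycle 24: I7 writes R6
cycle 25: I8 reads
cycle 27: I8 exec-done
cycle 28: I8 writes R3

cycle = 28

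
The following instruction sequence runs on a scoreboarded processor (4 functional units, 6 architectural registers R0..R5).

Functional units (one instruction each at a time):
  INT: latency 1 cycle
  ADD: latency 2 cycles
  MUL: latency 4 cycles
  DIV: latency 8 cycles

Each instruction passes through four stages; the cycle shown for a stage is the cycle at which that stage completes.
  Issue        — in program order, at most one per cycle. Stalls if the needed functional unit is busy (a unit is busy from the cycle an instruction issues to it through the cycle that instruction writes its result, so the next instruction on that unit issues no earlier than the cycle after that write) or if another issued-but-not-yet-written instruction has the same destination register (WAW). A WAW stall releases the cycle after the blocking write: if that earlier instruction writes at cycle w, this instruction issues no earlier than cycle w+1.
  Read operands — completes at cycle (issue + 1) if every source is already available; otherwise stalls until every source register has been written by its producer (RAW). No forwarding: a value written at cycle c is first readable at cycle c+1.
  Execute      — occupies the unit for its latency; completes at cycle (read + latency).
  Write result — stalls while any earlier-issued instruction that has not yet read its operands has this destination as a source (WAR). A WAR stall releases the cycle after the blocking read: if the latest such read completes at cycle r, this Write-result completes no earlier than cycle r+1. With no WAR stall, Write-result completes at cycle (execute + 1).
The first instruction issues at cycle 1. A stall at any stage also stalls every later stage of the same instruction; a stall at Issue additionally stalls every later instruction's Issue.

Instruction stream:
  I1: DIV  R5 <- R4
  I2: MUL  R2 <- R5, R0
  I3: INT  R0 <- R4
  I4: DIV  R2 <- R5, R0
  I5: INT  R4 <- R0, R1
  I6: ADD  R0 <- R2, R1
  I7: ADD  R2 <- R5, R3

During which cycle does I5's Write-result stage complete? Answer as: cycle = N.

I1  is:1  ro:2  ex:10  wr:11
I2  is:2  ro:12  ex:16  wr:17  — RAW R5: wait I1 write@11
I3  is:3  ro:4  ex:5  wr:13  — WAR R0: wait I2 read@12
I4  is:18  ro:19  ex:27  wr:28  — WAW R2: wait I2 write@17
I5  is:19  ro:20  ex:21  wr:22
I6  is:20  ro:29  ex:31  wr:32  — RAW R2: wait I4 write@28
I7  is:33  ro:34  ex:36  wr:37  — struct: ADD busy until I6 writes@32

cycle = 22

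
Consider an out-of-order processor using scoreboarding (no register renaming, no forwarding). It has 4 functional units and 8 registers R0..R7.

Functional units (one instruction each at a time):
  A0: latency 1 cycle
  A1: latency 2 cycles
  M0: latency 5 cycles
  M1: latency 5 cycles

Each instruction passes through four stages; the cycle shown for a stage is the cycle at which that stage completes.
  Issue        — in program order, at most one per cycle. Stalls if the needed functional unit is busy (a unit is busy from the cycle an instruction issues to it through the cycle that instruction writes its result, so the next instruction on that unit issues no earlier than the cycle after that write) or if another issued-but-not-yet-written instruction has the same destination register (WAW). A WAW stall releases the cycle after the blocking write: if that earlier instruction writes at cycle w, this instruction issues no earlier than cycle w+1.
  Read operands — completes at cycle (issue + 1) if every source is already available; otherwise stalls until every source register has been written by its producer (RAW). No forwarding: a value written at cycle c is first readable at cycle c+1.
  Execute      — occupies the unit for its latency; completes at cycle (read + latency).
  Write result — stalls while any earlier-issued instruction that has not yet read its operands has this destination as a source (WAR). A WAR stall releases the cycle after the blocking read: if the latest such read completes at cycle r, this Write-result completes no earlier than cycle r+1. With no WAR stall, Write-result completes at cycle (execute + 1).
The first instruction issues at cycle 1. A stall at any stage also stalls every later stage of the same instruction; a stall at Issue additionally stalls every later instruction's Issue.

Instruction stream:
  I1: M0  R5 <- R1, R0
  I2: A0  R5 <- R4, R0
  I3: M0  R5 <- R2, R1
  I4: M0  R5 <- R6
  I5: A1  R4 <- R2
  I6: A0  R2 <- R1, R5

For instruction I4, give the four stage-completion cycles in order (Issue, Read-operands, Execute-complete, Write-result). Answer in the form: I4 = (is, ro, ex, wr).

[1] I1 issues→M0
[2] I1 reads
[7] I1 exec-done
[8] I1 writes R5
[9] I2 issues→A0
[10] I2 reads
[11] I2 exec-done
[12] I2 writes R5
[13] I3 issues→M0
[14] I3 reads
[19] I3 exec-done
[20] I3 writes R5
[21] I4 issues→M0
[22] I4 reads · I5 issues→A1
[23] I5 reads · I6 issues→A0
[25] I5 exec-done
[26] I5 writes R4
[27] I4 exec-done
[28] I4 writes R5
[29] I6 reads
[30] I6 exec-done
[31] I6 writes R2

I4 = (21, 22, 27, 28)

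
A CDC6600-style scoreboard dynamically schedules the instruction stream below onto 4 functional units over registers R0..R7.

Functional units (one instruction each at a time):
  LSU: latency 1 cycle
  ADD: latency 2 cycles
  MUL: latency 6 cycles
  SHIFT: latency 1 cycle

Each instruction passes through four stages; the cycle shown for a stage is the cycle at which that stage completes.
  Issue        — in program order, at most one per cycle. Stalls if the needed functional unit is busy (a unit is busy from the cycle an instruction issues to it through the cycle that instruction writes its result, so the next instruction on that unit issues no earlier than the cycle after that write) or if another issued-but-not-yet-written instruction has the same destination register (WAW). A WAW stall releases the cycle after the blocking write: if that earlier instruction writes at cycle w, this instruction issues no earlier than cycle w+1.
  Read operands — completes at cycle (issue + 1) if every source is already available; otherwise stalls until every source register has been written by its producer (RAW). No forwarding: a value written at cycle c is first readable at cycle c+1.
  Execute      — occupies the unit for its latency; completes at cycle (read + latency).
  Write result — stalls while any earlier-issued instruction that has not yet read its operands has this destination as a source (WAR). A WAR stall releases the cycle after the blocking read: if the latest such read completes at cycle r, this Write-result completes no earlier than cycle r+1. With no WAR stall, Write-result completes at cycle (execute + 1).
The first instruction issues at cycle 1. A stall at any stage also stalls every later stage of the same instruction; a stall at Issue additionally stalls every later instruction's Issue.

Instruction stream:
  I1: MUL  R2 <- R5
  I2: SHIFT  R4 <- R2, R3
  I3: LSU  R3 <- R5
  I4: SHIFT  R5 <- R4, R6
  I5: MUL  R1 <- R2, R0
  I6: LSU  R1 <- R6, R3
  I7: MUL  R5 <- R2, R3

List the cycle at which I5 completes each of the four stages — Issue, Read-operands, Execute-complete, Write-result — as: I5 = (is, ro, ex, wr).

I5 = (14, 15, 21, 22)

I1  is:1  ro:2  ex:8  wr:9
I2  is:2  ro:10  ex:11  wr:12  — RAW R2: wait I1 write@9
I3  is:3  ro:4  ex:5  wr:11  — WAR R3: wait I2 read@10
I4  is:13  ro:14  ex:15  wr:16  — struct: SHIFT busy until I2 writes@12
I5  is:14  ro:15  ex:21  wr:22
I6  is:23  ro:24  ex:25  wr:26  — WAW R1: wait I5 write@22
I7  is:24  ro:25  ex:31  wr:32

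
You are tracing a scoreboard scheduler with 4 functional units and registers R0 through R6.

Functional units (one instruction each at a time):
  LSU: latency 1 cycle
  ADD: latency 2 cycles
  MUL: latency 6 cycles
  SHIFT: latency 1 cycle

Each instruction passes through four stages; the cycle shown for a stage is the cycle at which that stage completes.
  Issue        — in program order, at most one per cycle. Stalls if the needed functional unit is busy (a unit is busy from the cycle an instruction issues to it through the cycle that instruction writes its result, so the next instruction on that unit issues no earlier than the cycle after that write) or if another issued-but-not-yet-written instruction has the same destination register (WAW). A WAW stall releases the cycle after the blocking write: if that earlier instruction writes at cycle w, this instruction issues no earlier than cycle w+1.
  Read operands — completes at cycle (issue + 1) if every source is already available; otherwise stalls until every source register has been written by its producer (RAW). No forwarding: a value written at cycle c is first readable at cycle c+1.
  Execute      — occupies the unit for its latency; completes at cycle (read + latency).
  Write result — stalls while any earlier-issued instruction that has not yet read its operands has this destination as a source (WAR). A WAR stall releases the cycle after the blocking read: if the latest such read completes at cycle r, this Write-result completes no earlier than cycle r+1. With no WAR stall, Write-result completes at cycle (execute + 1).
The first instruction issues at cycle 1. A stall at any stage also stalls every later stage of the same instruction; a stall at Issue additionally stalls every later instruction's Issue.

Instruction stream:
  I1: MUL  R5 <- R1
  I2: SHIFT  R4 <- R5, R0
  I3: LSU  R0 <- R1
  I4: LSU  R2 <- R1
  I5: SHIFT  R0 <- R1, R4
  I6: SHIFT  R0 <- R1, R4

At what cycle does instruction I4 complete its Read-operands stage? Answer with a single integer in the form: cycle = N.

I1 -> (1, 2, 8, 9)
I2 -> (2, 10, 11, 12)  // RAW R5: wait I1 write@9
I3 -> (3, 4, 5, 11)  // WAR R0: wait I2 read@10
I4 -> (12, 13, 14, 15)  // struct: LSU busy until I3 writes@11
I5 -> (13, 14, 15, 16)
I6 -> (17, 18, 19, 20)  // struct: SHIFT busy until I5 writes@16

cycle = 13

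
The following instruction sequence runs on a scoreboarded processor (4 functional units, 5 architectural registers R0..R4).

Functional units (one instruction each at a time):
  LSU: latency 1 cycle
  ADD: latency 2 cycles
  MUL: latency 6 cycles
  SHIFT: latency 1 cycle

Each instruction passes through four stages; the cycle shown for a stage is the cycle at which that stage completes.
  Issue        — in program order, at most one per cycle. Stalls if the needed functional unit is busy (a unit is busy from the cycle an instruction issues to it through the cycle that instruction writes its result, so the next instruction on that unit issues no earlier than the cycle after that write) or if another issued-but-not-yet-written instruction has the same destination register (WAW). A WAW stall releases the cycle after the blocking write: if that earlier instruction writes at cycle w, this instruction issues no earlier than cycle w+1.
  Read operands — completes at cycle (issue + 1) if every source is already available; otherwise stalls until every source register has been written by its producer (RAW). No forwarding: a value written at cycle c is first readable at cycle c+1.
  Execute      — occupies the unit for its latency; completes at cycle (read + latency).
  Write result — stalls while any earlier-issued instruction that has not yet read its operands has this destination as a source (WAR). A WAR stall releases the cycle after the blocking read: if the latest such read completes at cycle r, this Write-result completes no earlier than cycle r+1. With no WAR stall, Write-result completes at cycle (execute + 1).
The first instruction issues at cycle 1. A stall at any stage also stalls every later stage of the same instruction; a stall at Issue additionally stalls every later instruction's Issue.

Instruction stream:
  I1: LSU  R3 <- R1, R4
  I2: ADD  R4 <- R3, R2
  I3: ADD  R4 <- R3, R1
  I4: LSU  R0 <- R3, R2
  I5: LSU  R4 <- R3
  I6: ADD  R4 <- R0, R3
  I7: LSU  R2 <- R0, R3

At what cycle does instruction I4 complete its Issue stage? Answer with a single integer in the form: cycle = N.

I1  is:1  ro:2  ex:3  wr:4
I2  is:2  ro:5  ex:7  wr:8  — RAW R3: wait I1 write@4
I3  is:9  ro:10  ex:12  wr:13  — struct: ADD busy until I2 writes@8
I4  is:10  ro:11  ex:12  wr:13
I5  is:14  ro:15  ex:16  wr:17  — struct: LSU busy until I4 writes@13
I6  is:18  ro:19  ex:21  wr:22  — WAW R4: wait I5 write@17
I7  is:19  ro:20  ex:21  wr:22

cycle = 10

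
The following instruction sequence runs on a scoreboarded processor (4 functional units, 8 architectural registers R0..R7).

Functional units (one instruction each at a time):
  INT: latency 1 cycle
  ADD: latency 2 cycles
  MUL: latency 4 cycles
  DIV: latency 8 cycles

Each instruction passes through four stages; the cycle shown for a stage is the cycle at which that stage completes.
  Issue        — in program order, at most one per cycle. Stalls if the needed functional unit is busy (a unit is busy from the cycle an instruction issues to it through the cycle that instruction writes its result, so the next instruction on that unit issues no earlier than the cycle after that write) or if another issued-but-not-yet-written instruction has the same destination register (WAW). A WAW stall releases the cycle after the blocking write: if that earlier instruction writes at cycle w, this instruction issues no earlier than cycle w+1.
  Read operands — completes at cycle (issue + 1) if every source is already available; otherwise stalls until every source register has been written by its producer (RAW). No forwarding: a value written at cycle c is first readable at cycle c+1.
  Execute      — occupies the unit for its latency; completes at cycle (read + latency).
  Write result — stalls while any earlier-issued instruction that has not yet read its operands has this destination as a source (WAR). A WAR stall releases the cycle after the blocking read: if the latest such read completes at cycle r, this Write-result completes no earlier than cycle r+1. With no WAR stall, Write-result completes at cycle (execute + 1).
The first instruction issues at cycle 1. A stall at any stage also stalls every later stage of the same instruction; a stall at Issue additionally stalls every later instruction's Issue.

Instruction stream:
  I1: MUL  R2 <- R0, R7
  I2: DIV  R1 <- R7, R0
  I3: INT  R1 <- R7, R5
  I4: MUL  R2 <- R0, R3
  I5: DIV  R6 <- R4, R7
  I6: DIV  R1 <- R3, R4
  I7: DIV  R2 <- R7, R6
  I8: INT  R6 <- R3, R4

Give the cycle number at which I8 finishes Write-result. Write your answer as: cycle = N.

cycle = 41

cycle 1: I1 dispatched to MUL
cycle 2: I1 operands ready | I2 dispatched to DIV
cycle 3: I2 operands ready
cycle 6: I1 complete
cycle 7: R2←I1
cycle 11: I2 complete
cycle 12: R1←I2
cycle 13: I3 dispatched to INT
cycle 14: I3 operands ready | I4 dispatched to MUL
cycle 15: I3 complete | I4 operands ready | I5 dispatched to DIV
cycle 16: R1←I3 | I5 operands ready
cycle 19: I4 complete
cycle 20: R2←I4
cycle 24: I5 complete
cycle 25: R6←I5
cycle 26: I6 dispatched to DIV
cycle 27: I6 operands ready
cycle 35: I6 complete
cycle 36: R1←I6
cycle 37: I7 dispatched to DIV
cycle 38: I7 operands ready | I8 dispatched to INT
cycle 39: I8 operands ready
cycle 40: I8 complete
cycle 41: R6←I8
cycle 46: I7 complete
cycle 47: R2←I7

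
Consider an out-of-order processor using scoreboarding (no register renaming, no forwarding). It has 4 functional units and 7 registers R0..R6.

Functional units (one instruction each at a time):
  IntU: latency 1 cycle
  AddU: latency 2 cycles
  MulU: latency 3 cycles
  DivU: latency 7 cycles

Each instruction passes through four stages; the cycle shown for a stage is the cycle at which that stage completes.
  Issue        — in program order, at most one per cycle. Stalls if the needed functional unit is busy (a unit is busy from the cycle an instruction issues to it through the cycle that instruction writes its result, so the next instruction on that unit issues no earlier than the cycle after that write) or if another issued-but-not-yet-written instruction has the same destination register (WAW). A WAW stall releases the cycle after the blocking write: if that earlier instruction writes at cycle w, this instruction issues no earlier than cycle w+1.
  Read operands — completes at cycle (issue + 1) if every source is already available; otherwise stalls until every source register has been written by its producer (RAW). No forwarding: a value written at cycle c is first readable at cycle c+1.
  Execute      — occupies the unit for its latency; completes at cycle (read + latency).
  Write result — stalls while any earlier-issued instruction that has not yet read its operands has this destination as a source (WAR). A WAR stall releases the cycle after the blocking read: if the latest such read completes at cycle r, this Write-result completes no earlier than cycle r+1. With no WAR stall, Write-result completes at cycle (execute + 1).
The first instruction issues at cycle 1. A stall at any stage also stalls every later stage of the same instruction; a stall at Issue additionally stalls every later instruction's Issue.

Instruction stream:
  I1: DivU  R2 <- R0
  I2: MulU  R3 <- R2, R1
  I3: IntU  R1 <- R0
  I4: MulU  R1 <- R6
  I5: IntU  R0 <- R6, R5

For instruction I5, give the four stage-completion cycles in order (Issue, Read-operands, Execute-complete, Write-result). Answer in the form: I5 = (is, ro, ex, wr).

I5 = (17, 18, 19, 20)

[1] issue I1 (DivU)
[2] I1 read-ops | issue I2 (MulU)
[3] issue I3 (IntU)
[4] I3 read-ops
[5] I3 finished on IntU
[9] I1 finished on DivU
[10] I1→R2
[11] I2 read-ops
[12] I3→R1
[14] I2 finished on MulU
[15] I2→R3
[16] issue I4 (MulU)
[17] I4 read-ops | issue I5 (IntU)
[18] I5 read-ops
[19] I5 finished on IntU
[20] I4 finished on MulU | I5→R0
[21] I4→R1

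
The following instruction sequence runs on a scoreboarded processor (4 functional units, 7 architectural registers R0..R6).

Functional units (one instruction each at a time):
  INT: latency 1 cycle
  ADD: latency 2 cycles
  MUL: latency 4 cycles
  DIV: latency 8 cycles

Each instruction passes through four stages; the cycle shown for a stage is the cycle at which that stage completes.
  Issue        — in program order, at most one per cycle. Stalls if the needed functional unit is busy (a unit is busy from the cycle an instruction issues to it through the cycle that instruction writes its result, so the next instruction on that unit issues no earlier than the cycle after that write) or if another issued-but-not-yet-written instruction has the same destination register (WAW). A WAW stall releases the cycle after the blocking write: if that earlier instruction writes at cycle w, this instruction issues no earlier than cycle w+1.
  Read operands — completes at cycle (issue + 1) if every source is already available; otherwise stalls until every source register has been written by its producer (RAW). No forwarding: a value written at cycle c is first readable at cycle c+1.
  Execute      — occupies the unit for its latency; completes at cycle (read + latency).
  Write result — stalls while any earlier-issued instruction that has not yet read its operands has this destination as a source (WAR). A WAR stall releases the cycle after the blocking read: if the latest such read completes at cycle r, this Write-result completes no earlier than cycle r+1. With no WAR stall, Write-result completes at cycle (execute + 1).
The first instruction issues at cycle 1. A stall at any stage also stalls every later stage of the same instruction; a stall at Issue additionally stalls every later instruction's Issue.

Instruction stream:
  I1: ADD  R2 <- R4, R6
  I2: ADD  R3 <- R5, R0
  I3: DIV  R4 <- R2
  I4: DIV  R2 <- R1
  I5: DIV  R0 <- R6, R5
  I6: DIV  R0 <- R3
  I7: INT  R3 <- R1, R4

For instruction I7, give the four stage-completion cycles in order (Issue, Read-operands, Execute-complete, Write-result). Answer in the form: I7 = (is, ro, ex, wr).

I7 = (41, 42, 43, 44)

t=1  I1 issues→ADD
t=2  I1 reads
t=4  I1 exec-done
t=5  I1 writes R2
t=6  I2 issues→ADD
t=7  I2 reads, I3 issues→DIV
t=8  I3 reads
t=9  I2 exec-done
t=10  I2 writes R3
t=16  I3 exec-done
t=17  I3 writes R4
t=18  I4 issues→DIV
t=19  I4 reads
t=27  I4 exec-done
t=28  I4 writes R2
t=29  I5 issues→DIV
t=30  I5 reads
t=38  I5 exec-done
t=39  I5 writes R0
t=40  I6 issues→DIV
t=41  I6 reads, I7 issues→INT
t=42  I7 reads
t=43  I7 exec-done
t=44  I7 writes R3
t=49  I6 exec-done
t=50  I6 writes R0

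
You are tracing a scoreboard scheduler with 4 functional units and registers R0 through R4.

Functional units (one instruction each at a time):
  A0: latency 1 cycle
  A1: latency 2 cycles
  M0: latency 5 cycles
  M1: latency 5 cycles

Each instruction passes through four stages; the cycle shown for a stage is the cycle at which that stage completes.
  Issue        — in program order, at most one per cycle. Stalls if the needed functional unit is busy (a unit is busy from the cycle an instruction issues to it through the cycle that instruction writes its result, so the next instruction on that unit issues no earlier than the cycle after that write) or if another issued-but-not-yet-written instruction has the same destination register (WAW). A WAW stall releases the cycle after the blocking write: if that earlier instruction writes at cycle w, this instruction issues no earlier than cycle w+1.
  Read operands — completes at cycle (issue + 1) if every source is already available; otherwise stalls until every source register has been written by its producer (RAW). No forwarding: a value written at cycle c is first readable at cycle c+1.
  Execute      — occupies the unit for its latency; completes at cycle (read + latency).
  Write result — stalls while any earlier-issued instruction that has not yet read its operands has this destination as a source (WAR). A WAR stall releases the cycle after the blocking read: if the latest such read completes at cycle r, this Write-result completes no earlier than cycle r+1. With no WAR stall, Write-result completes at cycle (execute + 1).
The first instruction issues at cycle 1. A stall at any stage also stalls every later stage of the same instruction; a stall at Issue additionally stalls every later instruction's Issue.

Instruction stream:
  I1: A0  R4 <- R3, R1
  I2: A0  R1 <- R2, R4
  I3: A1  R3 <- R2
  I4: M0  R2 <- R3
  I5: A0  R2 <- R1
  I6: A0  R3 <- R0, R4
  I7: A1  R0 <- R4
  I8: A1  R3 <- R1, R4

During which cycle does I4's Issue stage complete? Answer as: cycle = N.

[1] I1 issues→A0
[2] I1 reads
[3] I1 exec-done
[4] I1 writes R4
[5] I2 issues→A0
[6] I2 reads; I3 issues→A1
[7] I2 exec-done; I3 reads; I4 issues→M0
[8] I2 writes R1
[9] I3 exec-done
[10] I3 writes R3
[11] I4 reads
[16] I4 exec-done
[17] I4 writes R2
[18] I5 issues→A0
[19] I5 reads
[20] I5 exec-done
[21] I5 writes R2
[22] I6 issues→A0
[23] I6 reads; I7 issues→A1
[24] I6 exec-done; I7 reads
[25] I6 writes R3
[26] I7 exec-done
[27] I7 writes R0
[28] I8 issues→A1
[29] I8 reads
[31] I8 exec-done
[32] I8 writes R3

cycle = 7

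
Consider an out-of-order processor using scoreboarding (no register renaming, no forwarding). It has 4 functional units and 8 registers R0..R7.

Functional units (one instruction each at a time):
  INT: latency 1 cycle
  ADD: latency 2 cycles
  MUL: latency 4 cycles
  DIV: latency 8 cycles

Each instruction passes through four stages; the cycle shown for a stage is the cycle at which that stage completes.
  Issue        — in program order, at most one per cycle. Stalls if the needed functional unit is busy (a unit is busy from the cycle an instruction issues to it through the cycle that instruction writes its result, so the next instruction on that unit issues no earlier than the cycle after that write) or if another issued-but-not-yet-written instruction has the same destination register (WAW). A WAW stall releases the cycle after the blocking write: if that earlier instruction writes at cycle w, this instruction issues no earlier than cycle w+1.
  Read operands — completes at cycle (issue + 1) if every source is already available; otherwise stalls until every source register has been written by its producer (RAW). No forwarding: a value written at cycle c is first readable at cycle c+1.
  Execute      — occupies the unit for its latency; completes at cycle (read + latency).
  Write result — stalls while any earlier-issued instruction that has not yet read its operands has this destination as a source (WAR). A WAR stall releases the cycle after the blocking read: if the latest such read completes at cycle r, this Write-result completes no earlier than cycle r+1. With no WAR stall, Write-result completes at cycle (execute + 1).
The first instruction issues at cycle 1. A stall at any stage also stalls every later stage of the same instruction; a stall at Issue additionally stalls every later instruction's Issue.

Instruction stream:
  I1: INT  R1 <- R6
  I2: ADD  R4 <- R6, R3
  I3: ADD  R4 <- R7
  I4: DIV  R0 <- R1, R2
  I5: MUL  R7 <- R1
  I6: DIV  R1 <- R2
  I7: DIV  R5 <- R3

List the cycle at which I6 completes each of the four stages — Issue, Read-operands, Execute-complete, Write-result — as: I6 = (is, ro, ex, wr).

I6 = (19, 20, 28, 29)

  I1 | 1 | 2 | 3 | 4
  I2 | 2 | 3 | 5 | 6
  I3 | 7 | 8 | 10 | 11   struct: ADD busy until I2 writes@6
  I4 | 8 | 9 | 17 | 18
  I5 | 9 | 10 | 14 | 15
  I6 | 19 | 20 | 28 | 29   struct: DIV busy until I4 writes@18
  I7 | 30 | 31 | 39 | 40   struct: DIV busy until I6 writes@29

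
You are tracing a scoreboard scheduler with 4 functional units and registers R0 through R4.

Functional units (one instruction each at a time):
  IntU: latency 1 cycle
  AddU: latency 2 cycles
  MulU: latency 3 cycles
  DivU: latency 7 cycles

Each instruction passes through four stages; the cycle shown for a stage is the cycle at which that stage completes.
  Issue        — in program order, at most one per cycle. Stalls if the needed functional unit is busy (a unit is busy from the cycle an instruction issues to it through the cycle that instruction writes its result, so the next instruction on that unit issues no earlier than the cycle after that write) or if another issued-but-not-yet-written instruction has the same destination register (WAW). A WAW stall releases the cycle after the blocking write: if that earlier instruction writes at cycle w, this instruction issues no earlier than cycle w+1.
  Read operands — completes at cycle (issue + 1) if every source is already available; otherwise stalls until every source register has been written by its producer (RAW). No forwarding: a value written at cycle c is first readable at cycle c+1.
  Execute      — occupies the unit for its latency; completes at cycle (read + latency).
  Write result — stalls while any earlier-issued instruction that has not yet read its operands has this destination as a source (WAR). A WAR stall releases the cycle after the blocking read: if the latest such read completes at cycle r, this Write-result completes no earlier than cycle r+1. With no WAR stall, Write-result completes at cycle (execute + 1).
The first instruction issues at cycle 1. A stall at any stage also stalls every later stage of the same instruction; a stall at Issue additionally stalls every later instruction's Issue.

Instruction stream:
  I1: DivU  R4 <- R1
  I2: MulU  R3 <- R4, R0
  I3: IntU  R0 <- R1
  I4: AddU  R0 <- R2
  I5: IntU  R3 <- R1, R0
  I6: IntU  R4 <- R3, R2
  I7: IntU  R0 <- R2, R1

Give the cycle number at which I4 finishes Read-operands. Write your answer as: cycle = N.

cycle 1: I1→DivU
cycle 2: I1 RO; I2→MulU
cycle 3: I3→IntU
cycle 4: I3 RO
cycle 5: I3 EX
cycle 9: I1 EX
cycle 10: I1 WR R4
cycle 11: I2 RO
cycle 12: I3 WR R0
cycle 13: I4→AddU
cycle 14: I2 EX; I4 RO
cycle 15: I2 WR R3
cycle 16: I4 EX; I5→IntU
cycle 17: I4 WR R0
cycle 18: I5 RO
cycle 19: I5 EX
cycle 20: I5 WR R3
cycle 21: I6→IntU
cycle 22: I6 RO
cycle 23: I6 EX
cycle 24: I6 WR R4
cycle 25: I7→IntU
cycle 26: I7 RO
cycle 27: I7 EX
cycle 28: I7 WR R0

cycle = 14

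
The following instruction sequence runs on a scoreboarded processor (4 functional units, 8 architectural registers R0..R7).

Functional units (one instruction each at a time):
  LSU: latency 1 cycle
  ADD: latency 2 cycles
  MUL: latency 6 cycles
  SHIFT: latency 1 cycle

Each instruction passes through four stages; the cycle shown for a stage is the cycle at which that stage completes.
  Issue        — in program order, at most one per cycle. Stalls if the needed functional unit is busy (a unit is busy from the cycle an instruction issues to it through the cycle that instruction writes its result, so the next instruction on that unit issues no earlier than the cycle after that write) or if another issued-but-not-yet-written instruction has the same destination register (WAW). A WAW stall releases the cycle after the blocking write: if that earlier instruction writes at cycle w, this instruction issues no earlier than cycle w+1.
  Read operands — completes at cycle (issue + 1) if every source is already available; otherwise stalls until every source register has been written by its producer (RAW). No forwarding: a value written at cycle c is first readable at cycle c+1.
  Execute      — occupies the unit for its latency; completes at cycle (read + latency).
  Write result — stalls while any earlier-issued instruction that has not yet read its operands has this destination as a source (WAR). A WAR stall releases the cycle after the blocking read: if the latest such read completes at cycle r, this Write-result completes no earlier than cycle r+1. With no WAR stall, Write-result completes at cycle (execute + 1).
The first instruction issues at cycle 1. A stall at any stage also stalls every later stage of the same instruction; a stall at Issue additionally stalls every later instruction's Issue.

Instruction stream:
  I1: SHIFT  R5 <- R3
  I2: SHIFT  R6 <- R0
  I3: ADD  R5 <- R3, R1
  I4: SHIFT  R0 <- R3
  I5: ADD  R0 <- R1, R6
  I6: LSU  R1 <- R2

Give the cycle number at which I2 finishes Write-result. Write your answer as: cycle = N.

I1  is:1  ro:2  ex:3  wr:4
I2  is:5  ro:6  ex:7  wr:8  — struct: SHIFT busy until I1 writes@4
I3  is:6  ro:7  ex:9  wr:10
I4  is:9  ro:10  ex:11  wr:12  — struct: SHIFT busy until I2 writes@8
I5  is:13  ro:14  ex:16  wr:17  — WAW R0: wait I4 write@12
I6  is:14  ro:15  ex:16  wr:17

cycle = 8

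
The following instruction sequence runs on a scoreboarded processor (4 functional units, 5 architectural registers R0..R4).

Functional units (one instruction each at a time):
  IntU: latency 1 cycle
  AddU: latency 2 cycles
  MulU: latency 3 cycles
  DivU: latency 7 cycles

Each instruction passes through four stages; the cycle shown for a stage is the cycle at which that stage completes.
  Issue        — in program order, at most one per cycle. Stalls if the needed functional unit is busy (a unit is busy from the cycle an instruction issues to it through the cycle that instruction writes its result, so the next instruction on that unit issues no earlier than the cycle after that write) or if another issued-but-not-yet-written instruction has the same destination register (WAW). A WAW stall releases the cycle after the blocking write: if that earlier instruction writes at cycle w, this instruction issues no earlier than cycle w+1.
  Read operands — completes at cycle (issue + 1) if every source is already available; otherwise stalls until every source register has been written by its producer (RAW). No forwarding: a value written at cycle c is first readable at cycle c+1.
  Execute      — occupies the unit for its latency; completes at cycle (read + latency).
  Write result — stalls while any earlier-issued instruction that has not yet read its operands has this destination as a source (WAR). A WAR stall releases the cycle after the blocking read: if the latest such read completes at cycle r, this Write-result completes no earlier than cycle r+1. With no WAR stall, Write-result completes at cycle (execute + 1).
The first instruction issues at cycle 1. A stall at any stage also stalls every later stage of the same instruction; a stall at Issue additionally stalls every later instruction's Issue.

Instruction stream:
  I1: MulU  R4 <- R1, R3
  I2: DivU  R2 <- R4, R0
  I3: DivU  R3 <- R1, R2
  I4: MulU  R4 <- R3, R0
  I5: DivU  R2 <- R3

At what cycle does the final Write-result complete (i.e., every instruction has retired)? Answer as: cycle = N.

cycle = 35

c1: I1 issues→MulU
c2: I1 reads | I2 issues→DivU
c5: I1 exec-done
c6: I1 writes R4
c7: I2 reads
c14: I2 exec-done
c15: I2 writes R2
c16: I3 issues→DivU
c17: I3 reads | I4 issues→MulU
c24: I3 exec-done
c25: I3 writes R3
c26: I4 reads | I5 issues→DivU
c27: I5 reads
c29: I4 exec-done
c30: I4 writes R4
c34: I5 exec-done
c35: I5 writes R2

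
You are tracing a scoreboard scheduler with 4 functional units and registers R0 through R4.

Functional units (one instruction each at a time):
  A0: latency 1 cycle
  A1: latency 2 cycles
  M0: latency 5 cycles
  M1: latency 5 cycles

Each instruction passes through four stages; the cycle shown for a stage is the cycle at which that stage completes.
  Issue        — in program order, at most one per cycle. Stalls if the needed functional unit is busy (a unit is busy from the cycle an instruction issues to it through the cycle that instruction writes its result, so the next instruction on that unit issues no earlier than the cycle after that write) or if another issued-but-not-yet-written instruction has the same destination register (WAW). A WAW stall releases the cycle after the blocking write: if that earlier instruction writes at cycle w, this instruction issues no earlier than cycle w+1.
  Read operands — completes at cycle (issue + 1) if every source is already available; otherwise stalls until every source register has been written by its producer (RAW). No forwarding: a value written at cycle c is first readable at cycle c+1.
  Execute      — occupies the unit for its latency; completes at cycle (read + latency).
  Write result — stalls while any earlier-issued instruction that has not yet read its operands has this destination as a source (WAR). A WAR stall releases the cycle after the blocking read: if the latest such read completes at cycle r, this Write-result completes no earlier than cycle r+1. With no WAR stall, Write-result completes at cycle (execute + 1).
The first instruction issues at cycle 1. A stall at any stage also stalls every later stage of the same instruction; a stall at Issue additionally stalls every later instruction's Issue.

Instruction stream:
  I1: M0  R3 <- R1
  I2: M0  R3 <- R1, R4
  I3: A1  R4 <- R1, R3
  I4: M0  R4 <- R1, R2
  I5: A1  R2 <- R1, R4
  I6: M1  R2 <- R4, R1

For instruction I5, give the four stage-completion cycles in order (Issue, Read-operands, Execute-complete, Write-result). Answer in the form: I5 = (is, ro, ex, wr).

I5 = (22, 29, 31, 32)

c1: I1 issues→M0
c2: I1 reads
c7: I1 exec-done
c8: I1 writes R3
c9: I2 issues→M0
c10: I2 reads, I3 issues→A1
c15: I2 exec-done
c16: I2 writes R3
c17: I3 reads
c19: I3 exec-done
c20: I3 writes R4
c21: I4 issues→M0
c22: I4 reads, I5 issues→A1
c27: I4 exec-done
c28: I4 writes R4
c29: I5 reads
c31: I5 exec-done
c32: I5 writes R2
c33: I6 issues→M1
c34: I6 reads
c39: I6 exec-done
c40: I6 writes R2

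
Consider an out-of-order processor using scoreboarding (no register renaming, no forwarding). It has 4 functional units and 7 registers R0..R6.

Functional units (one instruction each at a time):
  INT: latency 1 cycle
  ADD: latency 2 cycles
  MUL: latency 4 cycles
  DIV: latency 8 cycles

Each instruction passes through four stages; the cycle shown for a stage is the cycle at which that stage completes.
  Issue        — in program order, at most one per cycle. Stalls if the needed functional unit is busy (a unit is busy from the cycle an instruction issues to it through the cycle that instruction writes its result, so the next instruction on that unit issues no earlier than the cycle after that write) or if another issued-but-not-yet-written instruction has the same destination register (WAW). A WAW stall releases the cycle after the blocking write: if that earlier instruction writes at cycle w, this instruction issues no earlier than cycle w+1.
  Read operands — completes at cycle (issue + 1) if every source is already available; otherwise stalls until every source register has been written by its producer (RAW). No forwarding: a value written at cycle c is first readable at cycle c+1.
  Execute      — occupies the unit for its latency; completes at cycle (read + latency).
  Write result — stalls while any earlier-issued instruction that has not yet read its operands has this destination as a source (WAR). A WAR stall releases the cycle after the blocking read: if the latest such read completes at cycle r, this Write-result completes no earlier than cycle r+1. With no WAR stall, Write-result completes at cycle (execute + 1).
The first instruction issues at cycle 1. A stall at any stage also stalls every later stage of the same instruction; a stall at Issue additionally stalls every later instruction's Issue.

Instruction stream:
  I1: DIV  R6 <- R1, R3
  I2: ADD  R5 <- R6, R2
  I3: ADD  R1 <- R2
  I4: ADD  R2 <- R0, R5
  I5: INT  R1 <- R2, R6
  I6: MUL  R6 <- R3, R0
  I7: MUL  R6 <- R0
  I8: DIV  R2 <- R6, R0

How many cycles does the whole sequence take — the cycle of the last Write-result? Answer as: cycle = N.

I1 -> (1, 2, 10, 11)
I2 -> (2, 12, 14, 15)  // RAW R6: wait I1 write@11
I3 -> (16, 17, 19, 20)  // struct: ADD busy until I2 writes@15
I4 -> (21, 22, 24, 25)  // struct: ADD busy until I3 writes@20
I5 -> (22, 26, 27, 28)  // RAW R2: wait I4 write@25
I6 -> (23, 24, 28, 29)
I7 -> (30, 31, 35, 36)  // struct: MUL busy until I6 writes@29
I8 -> (31, 37, 45, 46)  // RAW R6: wait I7 write@36

cycle = 46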